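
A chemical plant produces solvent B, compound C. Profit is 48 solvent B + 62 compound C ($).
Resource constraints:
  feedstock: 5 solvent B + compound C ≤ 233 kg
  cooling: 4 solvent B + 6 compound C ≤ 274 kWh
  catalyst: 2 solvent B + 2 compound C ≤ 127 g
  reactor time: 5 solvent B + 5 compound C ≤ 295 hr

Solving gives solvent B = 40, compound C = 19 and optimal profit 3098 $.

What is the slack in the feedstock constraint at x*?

14

feedstock used = 5·40 + 1·19 = 219; slack = 233 − 219 = 14.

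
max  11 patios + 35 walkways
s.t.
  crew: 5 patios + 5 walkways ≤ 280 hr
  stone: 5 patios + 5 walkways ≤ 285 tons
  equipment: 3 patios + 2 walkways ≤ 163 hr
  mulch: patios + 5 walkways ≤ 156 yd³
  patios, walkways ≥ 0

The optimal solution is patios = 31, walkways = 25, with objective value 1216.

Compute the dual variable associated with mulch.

6

Binding: crew and mulch. Non-binding: stone (5 unused), equipment (20 unused).
Since stone, equipment are not tight, their duals are 0.
From A_Bᵀ y = c: 5·y_crew + 1·y_mulch = 11; 5·y_crew + 5·y_mulch = 35.
This yields shadow prices y_crew = 1, y_mulch = 6.
Shadow price of mulch = 6.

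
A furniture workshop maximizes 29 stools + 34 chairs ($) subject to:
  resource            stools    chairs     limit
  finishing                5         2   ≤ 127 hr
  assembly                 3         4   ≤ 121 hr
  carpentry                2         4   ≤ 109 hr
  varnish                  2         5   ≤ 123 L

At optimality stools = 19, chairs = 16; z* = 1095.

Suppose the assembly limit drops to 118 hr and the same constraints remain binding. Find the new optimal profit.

Check each constraint at x*: finishing 127/127 (tight); assembly 121/121 (tight); carpentry 102/109 (slack 7); varnish 118/123 (slack 5).
Slack constraints have shadow price 0 (complementary slackness).
Dual feasibility on the basic columns requires 5·y_finishing + 3·y_assembly = 29, 2·y_finishing + 4·y_assembly = 34.
→ y_finishing = 1 and y_assembly = 8.
Δz = y_assembly·Δb = 8 × (-3) = -24, so new z* = 1095 − 24 = 1071.

1071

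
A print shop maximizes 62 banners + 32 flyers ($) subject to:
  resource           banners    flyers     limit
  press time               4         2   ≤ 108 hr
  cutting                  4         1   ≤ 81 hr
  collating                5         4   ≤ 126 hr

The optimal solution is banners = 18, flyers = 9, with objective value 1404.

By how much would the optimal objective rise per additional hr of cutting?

Binding: cutting and collating. Non-binding: press time (18 unused).
Slack constraints have shadow price 0 (complementary slackness).
Dual feasibility on the basic columns requires 4·y_cutting + 5·y_collating = 62, 1·y_cutting + 4·y_collating = 32.
→ y_cutting = 8 and y_collating = 6.
Shadow price of cutting = 8.

8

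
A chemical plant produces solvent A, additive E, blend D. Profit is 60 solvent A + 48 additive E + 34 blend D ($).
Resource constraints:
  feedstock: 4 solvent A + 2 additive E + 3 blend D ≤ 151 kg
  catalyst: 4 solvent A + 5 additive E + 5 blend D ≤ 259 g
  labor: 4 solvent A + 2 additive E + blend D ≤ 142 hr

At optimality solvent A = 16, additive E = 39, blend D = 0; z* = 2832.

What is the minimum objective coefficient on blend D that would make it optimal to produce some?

Binding: catalyst and labor. Non-binding: feedstock (9 unused).
By complementary slackness, y = 0 for the non-binding constraint.
Dual feasibility on the basic columns requires 4·y_catalyst + 4·y_labor = 60, 5·y_catalyst + 2·y_labor = 48.
This yields shadow prices y_catalyst = 6, y_labor = 9.
blend D enters the basis when its profit ≥ yᵀa₃ = 6·5 + 9·1 = 39.

39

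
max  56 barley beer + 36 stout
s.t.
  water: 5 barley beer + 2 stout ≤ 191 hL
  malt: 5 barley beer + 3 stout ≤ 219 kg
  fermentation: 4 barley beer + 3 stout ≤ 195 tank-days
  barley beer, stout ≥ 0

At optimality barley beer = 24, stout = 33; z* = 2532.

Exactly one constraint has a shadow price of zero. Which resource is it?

water

water: 186/191 (slack 5)
malt: 219/219 (binding)
fermentation: 195/195 (binding)
By complementary slackness, a constraint with positive slack has shadow price 0 → water.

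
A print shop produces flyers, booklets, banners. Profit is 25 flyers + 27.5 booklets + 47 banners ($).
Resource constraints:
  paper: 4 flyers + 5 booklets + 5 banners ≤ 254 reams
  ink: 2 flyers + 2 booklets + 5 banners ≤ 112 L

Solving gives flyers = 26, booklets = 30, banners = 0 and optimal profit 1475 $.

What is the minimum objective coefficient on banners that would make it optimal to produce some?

50

At the optimum: paper uses 254 of 254 (binding); ink uses 112 of 112 (binding).
From A_Bᵀ y = c: 4·y_paper + 2·y_ink = 25; 5·y_paper + 2·y_ink = 27.5.
This yields shadow prices y_paper = 2.5, y_ink = 7.5.
banners enters the basis when its profit ≥ yᵀa₃ = 2.5·5 + 7.5·5 = 50.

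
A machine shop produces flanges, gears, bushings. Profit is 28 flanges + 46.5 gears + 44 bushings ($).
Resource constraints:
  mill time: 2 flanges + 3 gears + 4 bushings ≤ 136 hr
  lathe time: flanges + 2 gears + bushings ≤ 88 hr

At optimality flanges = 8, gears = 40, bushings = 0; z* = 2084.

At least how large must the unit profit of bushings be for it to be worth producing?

Check each constraint at x*: mill time 136/136 (tight); lathe time 88/88 (tight).
Dual feasibility on the basic columns requires 2·y_mill time + 1·y_lathe time = 28, 3·y_mill time + 2·y_lathe time = 46.5.
→ y_mill time = 9.5 and y_lathe time = 9.
bushings enters the basis when its profit ≥ yᵀa₃ = 9.5·4 + 9·1 = 47.

47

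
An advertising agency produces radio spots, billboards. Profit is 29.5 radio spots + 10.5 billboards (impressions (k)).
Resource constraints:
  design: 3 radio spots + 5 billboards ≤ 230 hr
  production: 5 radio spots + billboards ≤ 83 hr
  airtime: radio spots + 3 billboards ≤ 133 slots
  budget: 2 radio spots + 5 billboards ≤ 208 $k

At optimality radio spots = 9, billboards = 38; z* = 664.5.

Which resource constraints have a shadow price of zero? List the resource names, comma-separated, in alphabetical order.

design: 217/230 (slack 13)
production: 83/83 (binding)
airtime: 123/133 (slack 10)
budget: 208/208 (binding)
By complementary slackness, a constraint with positive slack has shadow price 0 → airtime, design.

airtime, design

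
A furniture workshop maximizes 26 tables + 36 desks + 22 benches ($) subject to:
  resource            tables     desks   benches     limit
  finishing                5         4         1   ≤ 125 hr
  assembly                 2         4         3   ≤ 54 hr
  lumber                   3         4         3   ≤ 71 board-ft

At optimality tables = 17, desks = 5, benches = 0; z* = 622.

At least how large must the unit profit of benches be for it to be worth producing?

27

At the optimum: finishing uses 105 of 125 (slack = 20); assembly uses 54 of 54 (binding); lumber uses 71 of 71 (binding).
Since finishing is not tight, its dual is 0.
Dual feasibility on the basic columns requires 2·y_assembly + 3·y_lumber = 26, 4·y_assembly + 4·y_lumber = 36.
→ y_assembly = 1 and y_lumber = 8.
benches enters the basis when its profit ≥ yᵀa₃ = 1·3 + 8·3 = 27.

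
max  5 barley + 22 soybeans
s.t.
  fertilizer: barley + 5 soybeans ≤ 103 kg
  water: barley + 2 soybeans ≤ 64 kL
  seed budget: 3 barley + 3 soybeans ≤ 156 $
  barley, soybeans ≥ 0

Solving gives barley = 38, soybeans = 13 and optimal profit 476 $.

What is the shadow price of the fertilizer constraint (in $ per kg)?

4

Binding: fertilizer and water. Non-binding: seed budget (3 unused).
Slack constraints have shadow price 0 (complementary slackness).
From A_Bᵀ y = c: 1·y_fertilizer + 1·y_water = 5; 5·y_fertilizer + 2·y_water = 22.
Solving: y_fertilizer = 4, y_water = 1.
Shadow price of fertilizer = 4.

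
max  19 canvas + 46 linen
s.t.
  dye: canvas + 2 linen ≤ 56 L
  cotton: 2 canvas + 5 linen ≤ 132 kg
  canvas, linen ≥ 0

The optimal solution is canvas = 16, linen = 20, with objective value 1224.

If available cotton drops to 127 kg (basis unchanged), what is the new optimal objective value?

1184

At the optimum: dye uses 56 of 56 (binding); cotton uses 132 of 132 (binding).
From A_Bᵀ y = c: 1·y_dye + 2·y_cotton = 19; 2·y_dye + 5·y_cotton = 46.
This yields shadow prices y_dye = 3, y_cotton = 8.
Δz = y_cotton·Δb = 8 × (-5) = -40, so new z* = 1224 − 40 = 1184.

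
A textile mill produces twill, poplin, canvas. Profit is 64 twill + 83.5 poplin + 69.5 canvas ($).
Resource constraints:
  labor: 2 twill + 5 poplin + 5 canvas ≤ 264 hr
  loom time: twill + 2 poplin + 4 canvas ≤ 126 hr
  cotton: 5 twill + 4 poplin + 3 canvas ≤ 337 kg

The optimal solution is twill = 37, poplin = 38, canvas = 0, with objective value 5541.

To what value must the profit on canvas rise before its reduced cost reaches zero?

74.5

Binding: labor and cotton. Non-binding: loom time (13 unused).
Since loom time is not tight, its dual is 0.
The binding rows give the dual system: 2·y_labor + 5·y_cotton = 64 and 5·y_labor + 4·y_cotton = 83.5.
Solving: y_labor = 9.5, y_cotton = 9.
canvas enters the basis when its profit ≥ yᵀa₃ = 9.5·5 + 9·3 = 74.5.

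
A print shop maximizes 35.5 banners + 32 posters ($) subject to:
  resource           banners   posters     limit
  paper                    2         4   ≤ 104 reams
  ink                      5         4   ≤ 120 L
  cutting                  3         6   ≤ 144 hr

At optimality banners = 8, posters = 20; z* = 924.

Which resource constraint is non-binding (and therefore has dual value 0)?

paper

paper: 96/104 (slack 8)
ink: 120/120 (binding)
cutting: 144/144 (binding)
By complementary slackness, a constraint with positive slack has shadow price 0 → paper.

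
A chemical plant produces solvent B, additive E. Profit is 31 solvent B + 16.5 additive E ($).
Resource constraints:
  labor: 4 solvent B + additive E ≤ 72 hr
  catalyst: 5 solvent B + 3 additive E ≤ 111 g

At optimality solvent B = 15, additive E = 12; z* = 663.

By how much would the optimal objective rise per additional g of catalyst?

At the optimum: labor uses 72 of 72 (binding); catalyst uses 111 of 111 (binding).
From A_Bᵀ y = c: 4·y_labor + 5·y_catalyst = 31; 1·y_labor + 3·y_catalyst = 16.5.
This yields shadow prices y_labor = 1.5, y_catalyst = 5.
Shadow price of catalyst = 5.

5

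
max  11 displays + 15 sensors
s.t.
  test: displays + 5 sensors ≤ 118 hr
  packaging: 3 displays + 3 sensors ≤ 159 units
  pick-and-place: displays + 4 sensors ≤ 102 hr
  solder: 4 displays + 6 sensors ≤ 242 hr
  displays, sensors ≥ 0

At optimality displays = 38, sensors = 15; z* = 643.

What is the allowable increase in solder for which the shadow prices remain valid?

Binding constraints: packaging, solder. The basis is B = [[3,3],[4,6]] with det 6.
Per unit increase in solder, x* moves by d = (-0.5, 0.5).
The basis stays optimal until test becomes binding; allowable increase = 2.5 hr.

2.5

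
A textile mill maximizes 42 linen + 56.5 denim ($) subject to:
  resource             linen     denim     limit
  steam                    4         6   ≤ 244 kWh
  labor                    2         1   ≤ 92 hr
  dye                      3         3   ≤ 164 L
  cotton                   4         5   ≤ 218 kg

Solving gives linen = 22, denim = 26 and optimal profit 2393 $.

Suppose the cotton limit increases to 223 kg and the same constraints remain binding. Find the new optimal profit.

At the optimum: steam uses 244 of 244 (binding); labor uses 70 of 92 (slack = 22); dye uses 144 of 164 (slack = 20); cotton uses 218 of 218 (binding).
Since labor, dye are not tight, their duals are 0.
From A_Bᵀ y = c: 4·y_steam + 4·y_cotton = 42; 6·y_steam + 5·y_cotton = 56.5.
→ y_steam = 4 and y_cotton = 6.5.
Δz = y_cotton·Δb = 6.5 × (5) = 32.5, so new z* = 2393 + 32.5 = 2425.5.

2425.5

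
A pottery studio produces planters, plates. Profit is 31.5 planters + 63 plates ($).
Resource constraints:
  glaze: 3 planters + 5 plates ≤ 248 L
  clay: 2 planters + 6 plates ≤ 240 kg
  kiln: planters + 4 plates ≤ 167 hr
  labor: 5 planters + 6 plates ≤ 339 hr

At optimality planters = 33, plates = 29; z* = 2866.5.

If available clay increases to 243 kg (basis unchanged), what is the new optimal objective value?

At the optimum: glaze uses 244 of 248 (slack = 4); clay uses 240 of 240 (binding); kiln uses 149 of 167 (slack = 18); labor uses 339 of 339 (binding).
Slack constraints have shadow price 0 (complementary slackness).
From A_Bᵀ y = c: 2·y_clay + 5·y_labor = 31.5; 6·y_clay + 6·y_labor = 63.
→ y_clay = 7 and y_labor = 3.5.
Δz = y_clay·Δb = 7 × (3) = 21, so new z* = 2866.5 + 21 = 2887.5.

2887.5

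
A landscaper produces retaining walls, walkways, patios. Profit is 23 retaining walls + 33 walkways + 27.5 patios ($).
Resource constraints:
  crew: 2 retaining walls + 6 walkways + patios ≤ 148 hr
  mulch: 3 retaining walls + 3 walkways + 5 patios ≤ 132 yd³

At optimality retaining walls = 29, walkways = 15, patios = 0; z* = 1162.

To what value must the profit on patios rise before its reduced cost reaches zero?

32.5

At the optimum: crew uses 148 of 148 (binding); mulch uses 132 of 132 (binding).
Dual feasibility on the basic columns requires 2·y_crew + 3·y_mulch = 23, 6·y_crew + 3·y_mulch = 33.
→ y_crew = 2.5 and y_mulch = 6.
patios enters the basis when its profit ≥ yᵀa₃ = 2.5·1 + 6·5 = 32.5.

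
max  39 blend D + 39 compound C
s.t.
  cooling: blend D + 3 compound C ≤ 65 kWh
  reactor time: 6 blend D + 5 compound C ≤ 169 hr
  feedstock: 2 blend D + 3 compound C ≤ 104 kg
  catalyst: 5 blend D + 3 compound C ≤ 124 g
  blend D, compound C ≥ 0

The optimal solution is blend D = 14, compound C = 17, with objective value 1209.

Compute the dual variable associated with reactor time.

Check each constraint at x*: cooling 65/65 (tight); reactor time 169/169 (tight); feedstock 79/104 (slack 25); catalyst 121/124 (slack 3).
By complementary slackness, y = 0 for the non-binding constraints.
The binding rows give the dual system: 1·y_cooling + 6·y_reactor time = 39 and 3·y_cooling + 5·y_reactor time = 39.
→ y_cooling = 3 and y_reactor time = 6.
Shadow price of reactor time = 6.

6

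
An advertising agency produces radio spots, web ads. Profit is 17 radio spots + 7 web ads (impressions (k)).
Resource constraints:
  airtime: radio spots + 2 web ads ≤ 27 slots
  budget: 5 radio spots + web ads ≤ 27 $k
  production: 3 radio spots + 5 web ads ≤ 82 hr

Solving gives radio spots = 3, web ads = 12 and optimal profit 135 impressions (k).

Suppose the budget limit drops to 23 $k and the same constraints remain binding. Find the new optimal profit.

123

Binding: airtime and budget. Non-binding: production (13 unused).
Since production is not tight, its dual is 0.
The binding rows give the dual system: 1·y_airtime + 5·y_budget = 17 and 2·y_airtime + 1·y_budget = 7.
Solving: y_airtime = 2, y_budget = 3.
Δz = y_budget·Δb = 3 × (-4) = -12, so new z* = 135 − 12 = 123.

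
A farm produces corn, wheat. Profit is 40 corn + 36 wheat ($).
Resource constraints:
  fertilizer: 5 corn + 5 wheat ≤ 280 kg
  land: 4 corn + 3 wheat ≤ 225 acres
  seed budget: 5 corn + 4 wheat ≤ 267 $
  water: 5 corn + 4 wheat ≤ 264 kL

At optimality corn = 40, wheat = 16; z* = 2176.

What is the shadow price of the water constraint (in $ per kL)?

Check each constraint at x*: fertilizer 280/280 (tight); land 208/225 (slack 17); seed budget 264/267 (slack 3); water 264/264 (tight).
Since land, seed budget are not tight, their duals are 0.
Dual feasibility on the basic columns requires 5·y_fertilizer + 5·y_water = 40, 5·y_fertilizer + 4·y_water = 36.
This yields shadow prices y_fertilizer = 4, y_water = 4.
Shadow price of water = 4.

4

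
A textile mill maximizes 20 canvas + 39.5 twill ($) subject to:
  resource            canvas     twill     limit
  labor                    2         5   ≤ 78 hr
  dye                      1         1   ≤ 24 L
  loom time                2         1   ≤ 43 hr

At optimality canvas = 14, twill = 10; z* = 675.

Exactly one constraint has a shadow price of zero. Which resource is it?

labor: 78/78 (binding)
dye: 24/24 (binding)
loom time: 38/43 (slack 5)
By complementary slackness, a constraint with positive slack has shadow price 0 → loom time.

loom time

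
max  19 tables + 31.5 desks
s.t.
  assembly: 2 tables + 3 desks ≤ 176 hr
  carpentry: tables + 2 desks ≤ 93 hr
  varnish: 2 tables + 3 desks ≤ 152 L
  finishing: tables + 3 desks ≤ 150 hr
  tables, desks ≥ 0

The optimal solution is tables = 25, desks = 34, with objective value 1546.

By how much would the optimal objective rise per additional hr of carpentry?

Check each constraint at x*: assembly 152/176 (slack 24); carpentry 93/93 (tight); varnish 152/152 (tight); finishing 127/150 (slack 23).
By complementary slackness, y = 0 for the non-binding constraints.
The binding rows give the dual system: 1·y_carpentry + 2·y_varnish = 19 and 2·y_carpentry + 3·y_varnish = 31.5.
Solving: y_carpentry = 6, y_varnish = 6.5.
Shadow price of carpentry = 6.

6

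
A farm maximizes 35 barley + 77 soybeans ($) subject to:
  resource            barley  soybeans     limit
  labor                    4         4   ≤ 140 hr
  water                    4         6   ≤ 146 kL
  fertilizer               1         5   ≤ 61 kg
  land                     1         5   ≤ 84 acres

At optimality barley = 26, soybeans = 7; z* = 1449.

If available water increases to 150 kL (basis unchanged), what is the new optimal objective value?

1477

Binding: water and fertilizer. Non-binding: labor (8 unused), land (23 unused).
By complementary slackness, y = 0 for the non-binding constraints.
Dual feasibility on the basic columns requires 4·y_water + 1·y_fertilizer = 35, 6·y_water + 5·y_fertilizer = 77.
This yields shadow prices y_water = 7, y_fertilizer = 7.
Δz = y_water·Δb = 7 × (4) = 28, so new z* = 1449 + 28 = 1477.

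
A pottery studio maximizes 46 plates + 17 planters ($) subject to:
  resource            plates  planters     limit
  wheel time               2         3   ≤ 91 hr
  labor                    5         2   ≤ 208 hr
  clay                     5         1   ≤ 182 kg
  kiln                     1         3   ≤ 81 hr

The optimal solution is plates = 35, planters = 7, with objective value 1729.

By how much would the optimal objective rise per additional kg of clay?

At the optimum: wheel time uses 91 of 91 (binding); labor uses 189 of 208 (slack = 19); clay uses 182 of 182 (binding); kiln uses 56 of 81 (slack = 25).
Since labor, kiln are not tight, their duals are 0.
The binding rows give the dual system: 2·y_wheel time + 5·y_clay = 46 and 3·y_wheel time + 1·y_clay = 17.
Solving: y_wheel time = 3, y_clay = 8.
Shadow price of clay = 8.

8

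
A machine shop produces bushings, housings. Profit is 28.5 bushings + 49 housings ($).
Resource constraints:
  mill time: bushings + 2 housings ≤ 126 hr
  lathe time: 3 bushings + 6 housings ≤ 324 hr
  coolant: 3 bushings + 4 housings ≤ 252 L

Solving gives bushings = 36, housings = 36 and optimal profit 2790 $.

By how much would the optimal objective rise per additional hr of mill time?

0

At the optimum: mill time uses 108 of 126 (slack = 18); lathe time uses 324 of 324 (binding); coolant uses 252 of 252 (binding).
By complementary slackness, y = 0 for the non-binding constraint.
The binding rows give the dual system: 3·y_lathe time + 3·y_coolant = 28.5 and 6·y_lathe time + 4·y_coolant = 49.
This yields shadow prices y_lathe time = 5.5, y_coolant = 4.
Shadow price of mill time = 0.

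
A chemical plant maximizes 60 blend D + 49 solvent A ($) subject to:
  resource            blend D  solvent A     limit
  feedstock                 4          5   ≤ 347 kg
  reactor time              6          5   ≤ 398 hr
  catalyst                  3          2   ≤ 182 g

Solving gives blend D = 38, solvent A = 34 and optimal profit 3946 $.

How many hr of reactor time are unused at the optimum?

0

reactor time used = 6·38 + 5·34 = 398; slack = 398 − 398 = 0.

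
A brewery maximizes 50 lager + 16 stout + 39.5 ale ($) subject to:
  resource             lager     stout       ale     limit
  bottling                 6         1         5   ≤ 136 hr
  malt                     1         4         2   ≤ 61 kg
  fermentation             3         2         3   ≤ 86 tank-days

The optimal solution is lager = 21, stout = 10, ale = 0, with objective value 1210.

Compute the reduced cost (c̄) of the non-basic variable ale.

Binding: bottling and malt. Non-binding: fermentation (3 unused).
Since fermentation is not tight, its dual is 0.
The binding rows give the dual system: 6·y_bottling + 1·y_malt = 50 and 1·y_bottling + 4·y_malt = 16.
This yields shadow prices y_bottling = 8, y_malt = 2.
Reduced cost of ale: c₃ − yᵀa₃ = 39.5 − (8·5 + 2·2) = 39.5 − 44 = -4.5.

-4.5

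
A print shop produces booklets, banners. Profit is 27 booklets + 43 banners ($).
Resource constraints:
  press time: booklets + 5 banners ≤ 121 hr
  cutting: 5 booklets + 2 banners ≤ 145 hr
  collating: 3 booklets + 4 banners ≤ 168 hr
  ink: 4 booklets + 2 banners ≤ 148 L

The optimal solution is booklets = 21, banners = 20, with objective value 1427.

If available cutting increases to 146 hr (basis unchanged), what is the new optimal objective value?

1431

Check each constraint at x*: press time 121/121 (tight); cutting 145/145 (tight); collating 143/168 (slack 25); ink 124/148 (slack 24).
Slack constraints have shadow price 0 (complementary slackness).
Dual feasibility on the basic columns requires 1·y_press time + 5·y_cutting = 27, 5·y_press time + 2·y_cutting = 43.
Solving: y_press time = 7, y_cutting = 4.
Δz = y_cutting·Δb = 4 × (1) = 4, so new z* = 1427 + 4 = 1431.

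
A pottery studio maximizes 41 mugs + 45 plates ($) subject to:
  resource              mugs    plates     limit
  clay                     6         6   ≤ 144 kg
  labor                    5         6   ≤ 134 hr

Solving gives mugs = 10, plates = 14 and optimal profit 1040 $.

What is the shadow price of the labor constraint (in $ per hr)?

4

Both clay and labor are binding at x*.
Dual feasibility on the basic columns requires 6·y_clay + 5·y_labor = 41, 6·y_clay + 6·y_labor = 45.
Solving: y_clay = 3.5, y_labor = 4.
Shadow price of labor = 4.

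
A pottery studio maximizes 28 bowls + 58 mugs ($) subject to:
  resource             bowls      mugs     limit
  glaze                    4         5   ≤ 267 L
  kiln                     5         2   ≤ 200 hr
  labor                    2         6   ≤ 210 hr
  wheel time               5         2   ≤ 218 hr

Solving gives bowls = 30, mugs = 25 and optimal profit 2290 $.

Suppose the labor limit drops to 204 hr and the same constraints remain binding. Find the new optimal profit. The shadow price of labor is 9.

2236

Δb = -6, so new z* = 2290 + (9)·(-6) = 2290 − 54 = 2236.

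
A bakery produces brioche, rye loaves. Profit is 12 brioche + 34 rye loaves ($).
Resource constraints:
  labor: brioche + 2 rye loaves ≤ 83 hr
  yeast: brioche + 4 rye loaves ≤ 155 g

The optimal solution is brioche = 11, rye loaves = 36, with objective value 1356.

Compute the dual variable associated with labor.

7

At the optimum: labor uses 83 of 83 (binding); yeast uses 155 of 155 (binding).
From A_Bᵀ y = c: 1·y_labor + 1·y_yeast = 12; 2·y_labor + 4·y_yeast = 34.
Solving: y_labor = 7, y_yeast = 5.
Shadow price of labor = 7.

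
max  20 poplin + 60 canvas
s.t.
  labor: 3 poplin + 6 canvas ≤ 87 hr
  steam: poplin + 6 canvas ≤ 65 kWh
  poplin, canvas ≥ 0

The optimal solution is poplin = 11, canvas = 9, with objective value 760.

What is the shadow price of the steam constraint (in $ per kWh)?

5

Check each constraint at x*: labor 87/87 (tight); steam 65/65 (tight).
The binding rows give the dual system: 3·y_labor + 1·y_steam = 20 and 6·y_labor + 6·y_steam = 60.
Solving: y_labor = 5, y_steam = 5.
Shadow price of steam = 5.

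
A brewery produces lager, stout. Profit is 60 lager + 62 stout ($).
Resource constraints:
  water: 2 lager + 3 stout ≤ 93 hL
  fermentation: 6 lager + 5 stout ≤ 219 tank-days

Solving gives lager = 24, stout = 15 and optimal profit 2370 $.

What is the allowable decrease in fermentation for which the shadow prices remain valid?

Binding constraints: water, fermentation. The basis is B = [[2,3],[6,5]] with det -8.
Per unit decrease in fermentation, x* moves by d = (-0.375, 0.25).
The basis stays optimal until lager reaches 0; allowable decrease = 64 tank-days.

64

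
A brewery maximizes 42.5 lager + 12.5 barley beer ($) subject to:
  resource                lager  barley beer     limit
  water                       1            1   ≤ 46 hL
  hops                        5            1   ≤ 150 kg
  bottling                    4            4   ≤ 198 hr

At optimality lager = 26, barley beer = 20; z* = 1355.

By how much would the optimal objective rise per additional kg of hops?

Binding: water and hops. Non-binding: bottling (14 unused).
Slack constraints have shadow price 0 (complementary slackness).
From A_Bᵀ y = c: 1·y_water + 5·y_hops = 42.5; 1·y_water + 1·y_hops = 12.5.
This yields shadow prices y_water = 5, y_hops = 7.5.
Shadow price of hops = 7.5.

7.5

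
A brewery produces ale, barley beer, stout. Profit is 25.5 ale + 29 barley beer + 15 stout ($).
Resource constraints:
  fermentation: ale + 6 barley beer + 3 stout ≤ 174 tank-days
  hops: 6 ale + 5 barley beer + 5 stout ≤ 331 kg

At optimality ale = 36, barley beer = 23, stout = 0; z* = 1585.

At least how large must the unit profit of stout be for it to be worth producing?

24.5

Check each constraint at x*: fermentation 174/174 (tight); hops 331/331 (tight).
The binding rows give the dual system: 1·y_fermentation + 6·y_hops = 25.5 and 6·y_fermentation + 5·y_hops = 29.
→ y_fermentation = 1.5 and y_hops = 4.
stout enters the basis when its profit ≥ yᵀa₃ = 1.5·3 + 4·5 = 24.5.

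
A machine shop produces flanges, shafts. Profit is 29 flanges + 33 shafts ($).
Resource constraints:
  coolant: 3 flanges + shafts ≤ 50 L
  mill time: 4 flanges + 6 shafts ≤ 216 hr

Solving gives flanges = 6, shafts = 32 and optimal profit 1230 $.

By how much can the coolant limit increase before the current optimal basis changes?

Binding constraints: coolant, mill time. The basis is B = [[3,1],[4,6]] with det 14.
Per unit increase in coolant, x* moves by d = (0.4286, -0.2857).
The basis stays optimal until shafts reaches 0; allowable increase = 112 L.

112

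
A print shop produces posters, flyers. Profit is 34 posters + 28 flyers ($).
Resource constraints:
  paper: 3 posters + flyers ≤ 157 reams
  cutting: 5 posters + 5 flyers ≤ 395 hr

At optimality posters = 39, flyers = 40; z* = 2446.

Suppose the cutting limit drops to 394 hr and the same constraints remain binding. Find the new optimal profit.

At the optimum: paper uses 157 of 157 (binding); cutting uses 395 of 395 (binding).
The binding rows give the dual system: 3·y_paper + 5·y_cutting = 34 and 1·y_paper + 5·y_cutting = 28.
Solving: y_paper = 3, y_cutting = 5.
Δz = y_cutting·Δb = 5 × (-1) = -5, so new z* = 2446 − 5 = 2441.

2441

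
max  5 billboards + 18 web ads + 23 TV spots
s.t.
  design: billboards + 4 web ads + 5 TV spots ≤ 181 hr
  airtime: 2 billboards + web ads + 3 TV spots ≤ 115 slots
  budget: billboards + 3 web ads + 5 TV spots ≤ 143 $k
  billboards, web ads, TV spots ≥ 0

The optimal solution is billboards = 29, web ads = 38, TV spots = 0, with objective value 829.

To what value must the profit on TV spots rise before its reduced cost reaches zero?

Binding: design and budget. Non-binding: airtime (19 unused).
Slack constraints have shadow price 0 (complementary slackness).
Dual feasibility on the basic columns requires 1·y_design + 1·y_budget = 5, 4·y_design + 3·y_budget = 18.
Solving: y_design = 3, y_budget = 2.
TV spots enters the basis when its profit ≥ yᵀa₃ = 3·5 + 2·5 = 25.

25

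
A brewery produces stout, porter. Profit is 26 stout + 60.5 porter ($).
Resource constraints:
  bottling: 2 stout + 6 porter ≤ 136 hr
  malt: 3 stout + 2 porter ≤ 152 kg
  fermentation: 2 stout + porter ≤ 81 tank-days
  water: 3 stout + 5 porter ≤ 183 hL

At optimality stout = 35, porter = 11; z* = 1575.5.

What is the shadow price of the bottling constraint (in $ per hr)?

Binding: bottling and fermentation. Non-binding: malt (25 unused), water (23 unused).
Slack constraints have shadow price 0 (complementary slackness).
Dual feasibility on the basic columns requires 2·y_bottling + 2·y_fermentation = 26, 6·y_bottling + 1·y_fermentation = 60.5.
→ y_bottling = 9.5 and y_fermentation = 3.5.
Shadow price of bottling = 9.5.

9.5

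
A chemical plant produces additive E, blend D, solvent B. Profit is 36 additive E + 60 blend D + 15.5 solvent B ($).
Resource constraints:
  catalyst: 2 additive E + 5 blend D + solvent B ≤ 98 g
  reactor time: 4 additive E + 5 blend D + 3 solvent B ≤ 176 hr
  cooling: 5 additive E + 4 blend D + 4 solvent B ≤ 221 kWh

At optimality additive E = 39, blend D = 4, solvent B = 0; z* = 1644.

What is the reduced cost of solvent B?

-8.5

Binding: catalyst and reactor time. Non-binding: cooling (10 unused).
By complementary slackness, y = 0 for the non-binding constraint.
From A_Bᵀ y = c: 2·y_catalyst + 4·y_reactor time = 36; 5·y_catalyst + 5·y_reactor time = 60.
This yields shadow prices y_catalyst = 6, y_reactor time = 6.
Reduced cost of solvent B: c₃ − yᵀa₃ = 15.5 − (6·1 + 6·3) = 15.5 − 24 = -8.5.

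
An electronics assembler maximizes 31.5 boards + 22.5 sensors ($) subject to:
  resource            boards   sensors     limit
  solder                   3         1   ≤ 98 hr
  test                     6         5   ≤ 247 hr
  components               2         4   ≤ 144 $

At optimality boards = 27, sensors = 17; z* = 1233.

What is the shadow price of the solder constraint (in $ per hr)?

At the optimum: solder uses 98 of 98 (binding); test uses 247 of 247 (binding); components uses 122 of 144 (slack = 22).
By complementary slackness, y = 0 for the non-binding constraint.
Dual feasibility on the basic columns requires 3·y_solder + 6·y_test = 31.5, 1·y_solder + 5·y_test = 22.5.
→ y_solder = 2.5 and y_test = 4.
Shadow price of solder = 2.5.

2.5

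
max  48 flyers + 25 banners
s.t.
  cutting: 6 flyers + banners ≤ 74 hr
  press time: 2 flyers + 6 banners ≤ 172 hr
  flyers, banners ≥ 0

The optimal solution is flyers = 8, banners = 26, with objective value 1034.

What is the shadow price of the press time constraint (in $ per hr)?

3

Check each constraint at x*: cutting 74/74 (tight); press time 172/172 (tight).
Dual feasibility on the basic columns requires 6·y_cutting + 2·y_press time = 48, 1·y_cutting + 6·y_press time = 25.
→ y_cutting = 7 and y_press time = 3.
Shadow price of press time = 3.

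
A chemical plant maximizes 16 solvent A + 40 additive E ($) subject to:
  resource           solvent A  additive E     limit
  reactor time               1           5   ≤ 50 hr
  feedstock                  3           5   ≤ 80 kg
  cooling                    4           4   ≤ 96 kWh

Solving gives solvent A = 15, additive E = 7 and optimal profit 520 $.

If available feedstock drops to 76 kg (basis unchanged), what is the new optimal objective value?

Binding: reactor time and feedstock. Non-binding: cooling (8 unused).
By complementary slackness, y = 0 for the non-binding constraint.
Dual feasibility on the basic columns requires 1·y_reactor time + 3·y_feedstock = 16, 5·y_reactor time + 5·y_feedstock = 40.
This yields shadow prices y_reactor time = 4, y_feedstock = 4.
Δz = y_feedstock·Δb = 4 × (-4) = -16, so new z* = 520 − 16 = 504.

504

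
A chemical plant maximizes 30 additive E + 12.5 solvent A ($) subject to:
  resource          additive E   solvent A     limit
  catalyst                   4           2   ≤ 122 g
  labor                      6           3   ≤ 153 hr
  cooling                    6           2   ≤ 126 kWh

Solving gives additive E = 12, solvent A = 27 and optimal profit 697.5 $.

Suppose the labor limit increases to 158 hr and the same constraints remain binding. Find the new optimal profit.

710

Binding: labor and cooling. Non-binding: catalyst (20 unused).
By complementary slackness, y = 0 for the non-binding constraint.
The binding rows give the dual system: 6·y_labor + 6·y_cooling = 30 and 3·y_labor + 2·y_cooling = 12.5.
This yields shadow prices y_labor = 2.5, y_cooling = 2.5.
Δz = y_labor·Δb = 2.5 × (5) = 12.5, so new z* = 697.5 + 12.5 = 710.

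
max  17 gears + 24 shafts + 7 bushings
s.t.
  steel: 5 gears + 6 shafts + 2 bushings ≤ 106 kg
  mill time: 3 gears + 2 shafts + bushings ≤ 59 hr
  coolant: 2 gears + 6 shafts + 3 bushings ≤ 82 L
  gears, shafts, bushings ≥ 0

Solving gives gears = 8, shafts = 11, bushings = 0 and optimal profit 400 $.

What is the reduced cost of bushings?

-2

At the optimum: steel uses 106 of 106 (binding); mill time uses 46 of 59 (slack = 13); coolant uses 82 of 82 (binding).
By complementary slackness, y = 0 for the non-binding constraint.
Dual feasibility on the basic columns requires 5·y_steel + 2·y_coolant = 17, 6·y_steel + 6·y_coolant = 24.
→ y_steel = 3 and y_coolant = 1.
Reduced cost of bushings: c₃ − yᵀa₃ = 7 − (3·2 + 1·3) = 7 − 9 = -2.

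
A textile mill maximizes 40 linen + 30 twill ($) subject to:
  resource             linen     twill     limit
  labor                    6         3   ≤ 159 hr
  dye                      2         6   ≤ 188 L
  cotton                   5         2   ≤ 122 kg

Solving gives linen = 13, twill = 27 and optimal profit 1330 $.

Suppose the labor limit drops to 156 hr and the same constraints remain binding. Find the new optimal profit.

1312

Check each constraint at x*: labor 159/159 (tight); dye 188/188 (tight); cotton 119/122 (slack 3).
By complementary slackness, y = 0 for the non-binding constraint.
Dual feasibility on the basic columns requires 6·y_labor + 2·y_dye = 40, 3·y_labor + 6·y_dye = 30.
→ y_labor = 6 and y_dye = 2.
Δz = y_labor·Δb = 6 × (-3) = -18, so new z* = 1330 − 18 = 1312.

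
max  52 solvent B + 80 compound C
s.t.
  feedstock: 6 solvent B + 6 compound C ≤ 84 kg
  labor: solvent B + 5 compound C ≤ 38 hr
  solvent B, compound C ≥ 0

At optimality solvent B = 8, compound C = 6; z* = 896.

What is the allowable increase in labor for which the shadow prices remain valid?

Binding constraints: feedstock, labor. The basis is B = [[6,6],[1,5]] with det 24.
Per unit increase in labor, x* moves by d = (-0.25, 0.25).
The basis stays optimal until solvent B reaches 0; allowable increase = 32 hr.

32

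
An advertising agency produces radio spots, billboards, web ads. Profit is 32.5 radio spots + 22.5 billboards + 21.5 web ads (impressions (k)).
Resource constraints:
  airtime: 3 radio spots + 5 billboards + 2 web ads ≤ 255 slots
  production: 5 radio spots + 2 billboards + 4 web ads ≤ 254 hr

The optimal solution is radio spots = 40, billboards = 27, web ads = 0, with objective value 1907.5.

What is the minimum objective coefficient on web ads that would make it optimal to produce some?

25

Check each constraint at x*: airtime 255/255 (tight); production 254/254 (tight).
Dual feasibility on the basic columns requires 3·y_airtime + 5·y_production = 32.5, 5·y_airtime + 2·y_production = 22.5.
Solving: y_airtime = 2.5, y_production = 5.
web ads enters the basis when its profit ≥ yᵀa₃ = 2.5·2 + 5·4 = 25.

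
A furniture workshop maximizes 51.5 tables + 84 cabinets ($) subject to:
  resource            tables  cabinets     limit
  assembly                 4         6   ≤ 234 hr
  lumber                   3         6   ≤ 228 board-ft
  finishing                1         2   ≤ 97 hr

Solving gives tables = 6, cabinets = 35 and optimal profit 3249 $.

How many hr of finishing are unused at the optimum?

finishing used = 1·6 + 2·35 = 76; slack = 97 − 76 = 21.

21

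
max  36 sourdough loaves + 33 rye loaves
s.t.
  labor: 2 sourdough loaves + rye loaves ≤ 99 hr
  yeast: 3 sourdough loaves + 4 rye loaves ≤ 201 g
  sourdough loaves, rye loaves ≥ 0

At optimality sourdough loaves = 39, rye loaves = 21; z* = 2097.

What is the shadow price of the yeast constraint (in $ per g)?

6

Check each constraint at x*: labor 99/99 (tight); yeast 201/201 (tight).
From A_Bᵀ y = c: 2·y_labor + 3·y_yeast = 36; 1·y_labor + 4·y_yeast = 33.
This yields shadow prices y_labor = 9, y_yeast = 6.
Shadow price of yeast = 6.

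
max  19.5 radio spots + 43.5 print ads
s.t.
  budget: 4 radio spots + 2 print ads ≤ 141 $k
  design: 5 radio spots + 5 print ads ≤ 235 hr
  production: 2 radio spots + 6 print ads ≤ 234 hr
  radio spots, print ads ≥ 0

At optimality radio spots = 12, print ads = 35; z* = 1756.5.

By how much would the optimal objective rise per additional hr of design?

Check each constraint at x*: budget 118/141 (slack 23); design 235/235 (tight); production 234/234 (tight).
Slack constraints have shadow price 0 (complementary slackness).
Dual feasibility on the basic columns requires 5·y_design + 2·y_production = 19.5, 5·y_design + 6·y_production = 43.5.
This yields shadow prices y_design = 1.5, y_production = 6.
Shadow price of design = 1.5.

1.5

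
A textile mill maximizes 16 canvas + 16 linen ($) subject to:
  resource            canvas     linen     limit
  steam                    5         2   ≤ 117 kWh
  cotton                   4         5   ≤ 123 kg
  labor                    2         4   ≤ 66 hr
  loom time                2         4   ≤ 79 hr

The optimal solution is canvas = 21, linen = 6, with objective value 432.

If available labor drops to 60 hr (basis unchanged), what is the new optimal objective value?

Check each constraint at x*: steam 117/117 (tight); cotton 114/123 (slack 9); labor 66/66 (tight); loom time 66/79 (slack 13).
Since cotton, loom time are not tight, their duals are 0.
From A_Bᵀ y = c: 5·y_steam + 2·y_labor = 16; 2·y_steam + 4·y_labor = 16.
This yields shadow prices y_steam = 2, y_labor = 3.
Δz = y_labor·Δb = 3 × (-6) = -18, so new z* = 432 − 18 = 414.

414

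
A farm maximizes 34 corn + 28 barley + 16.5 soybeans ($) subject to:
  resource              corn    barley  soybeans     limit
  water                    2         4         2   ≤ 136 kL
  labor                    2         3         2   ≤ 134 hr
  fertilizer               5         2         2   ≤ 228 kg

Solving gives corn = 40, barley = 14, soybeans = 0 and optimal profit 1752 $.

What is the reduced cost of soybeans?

-2.5

At the optimum: water uses 136 of 136 (binding); labor uses 122 of 134 (slack = 12); fertilizer uses 228 of 228 (binding).
Slack constraints have shadow price 0 (complementary slackness).
The binding rows give the dual system: 2·y_water + 5·y_fertilizer = 34 and 4·y_water + 2·y_fertilizer = 28.
Solving: y_water = 4.5, y_fertilizer = 5.
Reduced cost of soybeans: c₃ − yᵀa₃ = 16.5 − (4.5·2 + 5·2) = 16.5 − 19 = -2.5.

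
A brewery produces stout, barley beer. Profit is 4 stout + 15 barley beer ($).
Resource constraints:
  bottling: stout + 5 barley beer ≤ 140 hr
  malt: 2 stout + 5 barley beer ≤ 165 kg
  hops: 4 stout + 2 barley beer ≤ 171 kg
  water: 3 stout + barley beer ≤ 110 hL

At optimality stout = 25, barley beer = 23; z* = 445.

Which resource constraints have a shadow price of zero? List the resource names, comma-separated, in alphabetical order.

bottling: 140/140 (binding)
malt: 165/165 (binding)
hops: 146/171 (slack 25)
water: 98/110 (slack 12)
By complementary slackness, a constraint with positive slack has shadow price 0 → hops, water.

hops, water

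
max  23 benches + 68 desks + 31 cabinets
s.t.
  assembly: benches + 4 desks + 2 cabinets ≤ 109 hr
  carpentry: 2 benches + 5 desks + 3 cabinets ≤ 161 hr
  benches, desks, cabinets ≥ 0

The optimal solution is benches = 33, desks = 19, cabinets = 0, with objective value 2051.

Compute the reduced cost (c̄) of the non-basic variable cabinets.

-7

Check each constraint at x*: assembly 109/109 (tight); carpentry 161/161 (tight).
Dual feasibility on the basic columns requires 1·y_assembly + 2·y_carpentry = 23, 4·y_assembly + 5·y_carpentry = 68.
Solving: y_assembly = 7, y_carpentry = 8.
Reduced cost of cabinets: c₃ − yᵀa₃ = 31 − (7·2 + 8·3) = 31 − 38 = -7.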